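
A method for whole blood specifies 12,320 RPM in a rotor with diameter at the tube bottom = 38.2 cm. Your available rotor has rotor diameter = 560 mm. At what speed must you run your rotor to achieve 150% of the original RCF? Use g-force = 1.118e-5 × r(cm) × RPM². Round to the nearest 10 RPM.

≈ 12460 RPM

Original rotor: r = 38.2 / 2 = 19.1 cm
RCF_original = 1.118 × 10⁻⁵ × 19.1 × (12320)² = 1.118 × 10⁻⁵ × 19.1 × 151,782,400 ≈ 32,411.3 × g
Target RCF = 1.5 × 32,411.3 ≈ 48,616.9 × g
Your rotor: r = 560 mm / 2 = 280 mm = 28 cm
48,616.9 = 1.118 × 10⁻⁵ × 28 × N²
N² = 48,616.9 / (31.304 × 10⁻⁵) = 155,305,712
N ≈ √155,305,712 ≈ 12,462.2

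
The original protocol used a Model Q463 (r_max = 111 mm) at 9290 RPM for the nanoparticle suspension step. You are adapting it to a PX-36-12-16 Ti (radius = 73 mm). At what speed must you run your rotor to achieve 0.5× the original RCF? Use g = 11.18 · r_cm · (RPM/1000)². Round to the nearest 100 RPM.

Original rotor: r = 111 mm = 11.1 cm
RCF_original = 11.18 × 11.1 × (9.29)² = 11.18 × 11.1 × 86.3041 ≈ 10,710.2 × g
Target RCF = 0.5 × 10,710.2 ≈ 5,355.1 × g
Your rotor: r = 73 mm = 7.3 cm
5,355.1 = 11.18 × 7.3 × (N/1000)²
(N/1000)² = 5,355.1 / 81.614 = 65.61497
N = 1000 × √65.61497 ≈ 8,100.3

≈ 8100 RPM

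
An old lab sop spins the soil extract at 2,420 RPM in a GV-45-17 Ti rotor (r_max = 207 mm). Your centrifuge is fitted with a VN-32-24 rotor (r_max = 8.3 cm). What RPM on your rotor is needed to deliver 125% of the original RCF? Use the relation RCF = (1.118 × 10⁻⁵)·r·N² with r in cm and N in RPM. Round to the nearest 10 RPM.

≈ 4270 RPM

Original rotor: r = 207 mm = 20.7 cm
RCF = 1.118 × 10⁻⁵ × r × N²
RCF_original = 1.118 × 10⁻⁵ × 20.7 × (2420)² = 1.118 × 10⁻⁵ × 20.7 × 5,856,400 ≈ 1,355.3 × g
Target RCF = 1.25 × 1,355.3 ≈ 1,694.1 × g
1,694.1 = 1.118 × 10⁻⁵ × 8.3 × N²
N² = 1,694.1 / (9.2794 × 10⁻⁵) = 18,256,568
N ≈ √18,256,568 ≈ 4,272.8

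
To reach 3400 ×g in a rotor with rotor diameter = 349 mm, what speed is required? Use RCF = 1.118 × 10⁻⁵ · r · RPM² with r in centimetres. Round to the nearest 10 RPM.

N ≈ 4170 RPM

r = 349 mm / 2 = 174.5 mm = 17.45 cm
3,400 = 1.118 × 10⁻⁵ × 17.45 × N²
N² = 3,400 / (19.5091 × 10⁻⁵) = 17,427,764
N ≈ √17,427,764 ≈ 4,174.7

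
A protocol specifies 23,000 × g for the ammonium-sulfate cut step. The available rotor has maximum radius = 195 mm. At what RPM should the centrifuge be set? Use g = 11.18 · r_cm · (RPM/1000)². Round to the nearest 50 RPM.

≈ 10250 RPM

r = 195 mm = 19.5 cm
23,000 = 11.18 × 19.5 × (N/1000)²
(N/1000)² = 23,000 / 218.01 = 105.4997
N = 1000 × √105.4997 ≈ 10,271.3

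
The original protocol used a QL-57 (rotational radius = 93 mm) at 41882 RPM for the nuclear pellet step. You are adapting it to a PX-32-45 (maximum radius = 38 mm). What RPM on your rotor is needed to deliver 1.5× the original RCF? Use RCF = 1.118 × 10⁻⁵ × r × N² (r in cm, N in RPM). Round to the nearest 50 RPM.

Original rotor: r = 93 mm = 9.3 cm
RCF_original = 1.118 × 10⁻⁵ × 9.3 × (41882)² = 1.118 × 10⁻⁵ × 9.3 × 1,754,101,924 ≈ 182,381 × g
Target RCF = 1.5 × 182,381 ≈ 273,571.5 × g
Your rotor: r = 38 mm = 3.8 cm
273,571.5 = 1.118 × 10⁻⁵ × 3.8 × N²
N² = 273,571.5 / (4.2484 × 10⁻⁵) = 6,439,400,716
N ≈ √6,439,400,716 ≈ 80,245.9

80250 RPM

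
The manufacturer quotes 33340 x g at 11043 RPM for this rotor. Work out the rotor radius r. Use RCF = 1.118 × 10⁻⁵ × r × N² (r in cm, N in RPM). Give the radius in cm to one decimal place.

33340 = 1.118 × 10⁻⁵ × r × (11043)²
r = 33340 / (1.118 × 10⁻⁵ × 121,947,849) = 33340 / 1363.377 ≈ 24.454 cm

r ≈ 24.5 cm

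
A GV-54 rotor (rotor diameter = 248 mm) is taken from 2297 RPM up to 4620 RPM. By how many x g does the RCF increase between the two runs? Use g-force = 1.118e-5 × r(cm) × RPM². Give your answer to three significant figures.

2230 x g

r = 248 mm / 2 = 124 mm = 12.4 cm
RCF₁ = 1.118 × 10⁻⁵ × 12.4 × (2297)² = 1.118 × 10⁻⁵ × 12.4 × 5,276,209 ≈ 731.5 × g
RCF₂ = 1.118 × 10⁻⁵ × 12.4 × (4620)² = 1.118 × 10⁻⁵ × 12.4 × 21,344,400 ≈ 2,959 × g
Increase = 2,959 − 731.5 = 2,227.5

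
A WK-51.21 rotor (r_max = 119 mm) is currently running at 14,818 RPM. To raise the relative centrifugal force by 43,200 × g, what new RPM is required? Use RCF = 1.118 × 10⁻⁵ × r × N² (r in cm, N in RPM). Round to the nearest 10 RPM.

23330 RPM

r = 119 mm = 11.9 cm
Current RCF = 1.118 × 10⁻⁵ × 11.9 × (14818)² = 1.118 × 10⁻⁵ × 11.9 × 219,573,124 ≈ 29,212.4 × g
Target RCF = 29,212.4 + 43,200 = 72,412.4 × g
N² = 72,412.4 / (13.3042 × 10⁻⁵) = 544,282,257
N ≈ √544,282,257 ≈ 23,329.9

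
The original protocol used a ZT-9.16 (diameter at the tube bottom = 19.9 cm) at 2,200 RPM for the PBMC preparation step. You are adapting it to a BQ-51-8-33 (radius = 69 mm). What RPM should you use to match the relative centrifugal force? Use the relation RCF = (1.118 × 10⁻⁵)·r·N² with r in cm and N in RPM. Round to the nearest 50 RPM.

Original rotor: r = 19.9 / 2 = 9.95 cm
RCF = 1.118 × 10⁻⁵ × r × N²
RCF_original = 1.118 × 10⁻⁵ × 9.95 × (2200)² = 1.118 × 10⁻⁵ × 9.95 × 4,840,000 ≈ 538.4 × g
Your rotor: r = 69 mm = 6.9 cm
538.4 = 1.118 × 10⁻⁵ × 6.9 × N²
N² = 538.4 / (7.7142 × 10⁻⁵) = 6,979,337
N ≈ √6,979,337 ≈ 2,641.8

2650 RPM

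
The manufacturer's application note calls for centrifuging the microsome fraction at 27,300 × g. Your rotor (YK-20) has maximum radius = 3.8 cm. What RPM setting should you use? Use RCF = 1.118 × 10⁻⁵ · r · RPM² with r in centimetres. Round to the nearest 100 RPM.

25300 RPM

27,300 = 1.118 × 10⁻⁵ × 3.8 × N²
N² = 27,300 / (4.2484 × 10⁻⁵) = 642,594,859
N ≈ √642,594,859 ≈ 25,349.5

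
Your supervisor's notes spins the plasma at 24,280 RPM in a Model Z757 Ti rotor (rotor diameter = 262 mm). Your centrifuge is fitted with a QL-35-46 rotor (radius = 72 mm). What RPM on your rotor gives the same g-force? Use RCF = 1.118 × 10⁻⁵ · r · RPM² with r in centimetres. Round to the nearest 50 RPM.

Original rotor: r = 262 mm / 2 = 131 mm = 13.1 cm
RCF_original = 1.118 × 10⁻⁵ × 13.1 × (24280)² = 1.118 × 10⁻⁵ × 13.1 × 589,518,400 ≈ 86,339.7 × g
Your rotor: r = 72 mm = 7.2 cm
86,339.7 = 1.118 × 10⁻⁵ × 7.2 × N²
N² = 86,339.7 / (8.0496 × 10⁻⁵) = 1,072,596,154
N ≈ √1,072,596,154 ≈ 32,750.5

32750 RPM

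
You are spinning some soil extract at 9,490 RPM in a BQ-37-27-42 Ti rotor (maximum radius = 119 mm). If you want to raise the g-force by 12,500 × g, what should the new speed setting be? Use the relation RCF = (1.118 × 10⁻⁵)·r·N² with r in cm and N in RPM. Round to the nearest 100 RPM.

13600 RPM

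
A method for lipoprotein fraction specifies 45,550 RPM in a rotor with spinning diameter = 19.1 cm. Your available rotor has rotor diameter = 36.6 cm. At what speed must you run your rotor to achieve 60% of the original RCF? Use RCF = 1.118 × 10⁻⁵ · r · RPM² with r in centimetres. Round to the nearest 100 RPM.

25500 RPM

Original rotor: r = 19.1 / 2 = 9.55 cm
RCF_original = 1.118 × 10⁻⁵ × 9.55 × (45550)² = 1.118 × 10⁻⁵ × 9.55 × 2,074,802,500 ≈ 221,524.6 × g
Target RCF = 0.6 × 221,524.6 ≈ 132,914.8 × g
Your rotor: r = 36.6 / 2 = 18.3 cm
132,914.8 = 1.118 × 10⁻⁵ × 18.3 × N²
N² = 132,914.8 / (20.4594 × 10⁻⁵) = 649,651,505
N ≈ √649,651,505 ≈ 25,488.3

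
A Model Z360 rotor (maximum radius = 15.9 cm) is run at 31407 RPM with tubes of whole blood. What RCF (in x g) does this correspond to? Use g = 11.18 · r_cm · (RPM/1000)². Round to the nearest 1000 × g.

175000 x g

RCF = 11.18 × 15.9 × (31.407)² = 11.18 × 15.9 × 986.399649 ≈ 175,344.4 × g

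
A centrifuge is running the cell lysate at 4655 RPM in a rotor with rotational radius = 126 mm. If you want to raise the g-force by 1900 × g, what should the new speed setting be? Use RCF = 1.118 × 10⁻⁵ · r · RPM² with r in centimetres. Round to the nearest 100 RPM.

r = 126 mm = 12.6 cm
Current RCF = 1.118 × 10⁻⁵ × 12.6 × (4655)² = 1.118 × 10⁻⁵ × 12.6 × 21,669,025 ≈ 3,052.5 × g
Target RCF = 3,052.5 + 1,900 = 4,952.5 × g
N² = 4,952.5 / (14.0868 × 10⁻⁵) = 35,157,026
N ≈ √35,157,026 ≈ 5,929.3

N₂ ≈ 5900 RPM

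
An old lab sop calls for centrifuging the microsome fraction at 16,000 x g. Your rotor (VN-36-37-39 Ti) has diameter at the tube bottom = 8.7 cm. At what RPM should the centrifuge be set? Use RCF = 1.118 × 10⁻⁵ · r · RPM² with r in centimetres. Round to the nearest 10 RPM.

r = 8.7 / 2 = 4.35 cm
RCF = 1.118 × 10⁻⁵ × r × N²
16,000 = 1.118 × 10⁻⁵ × 4.35 × N²
N² = 16,000 / (4.8633 × 10⁻⁵) = 328,994,716
N ≈ √328,994,716 ≈ 18,138.2

18140 RPM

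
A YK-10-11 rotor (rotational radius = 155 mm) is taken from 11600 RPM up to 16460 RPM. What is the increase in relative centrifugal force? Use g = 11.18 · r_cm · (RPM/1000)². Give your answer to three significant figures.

≈ 23600 g

r = 155 mm = 15.5 cm
RCF₁ = 11.18 × 15.5 × (11.6)² = 11.18 × 15.5 × 134.56 ≈ 23,317.9 × g
RCF₂ = 11.18 × 15.5 × (16.46)² = 11.18 × 15.5 × 270.9316 ≈ 46,949.7 × g
Increase = 46,949.7 − 23,317.9 = 23,631.8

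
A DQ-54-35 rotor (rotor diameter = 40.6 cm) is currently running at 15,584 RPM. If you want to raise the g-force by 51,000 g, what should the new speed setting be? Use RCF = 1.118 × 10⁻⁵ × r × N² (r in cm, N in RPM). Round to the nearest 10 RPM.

r = 40.6 / 2 = 20.3 cm
Current RCF = 1.118 × 10⁻⁵ × 20.3 × (15584)² = 1.118 × 10⁻⁵ × 20.3 × 242,861,056 ≈ 55,118.3 × g
Target RCF = 55,118.3 + 51,000 = 106,118.3 × g
N² = 106,118.3 / (22.6954 × 10⁻⁵) = 467,576,249
N ≈ √467,576,249 ≈ 21,623.5

21620 RPM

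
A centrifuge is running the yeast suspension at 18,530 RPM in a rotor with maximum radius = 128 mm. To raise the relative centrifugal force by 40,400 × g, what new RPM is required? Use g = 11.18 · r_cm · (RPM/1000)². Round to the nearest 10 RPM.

25010 RPM

r = 128 mm = 12.8 cm
Current RCF = 11.18 × 12.8 × (18.53)² = 11.18 × 12.8 × 343.3609 ≈ 49,136.3 × g
Target RCF = 49,136.3 + 40,400 = 89,536.3 × g
(N/1000)² = 89,536.3 / 143.104 = 625.6729
N = 1000 × √625.6729 ≈ 25,013.5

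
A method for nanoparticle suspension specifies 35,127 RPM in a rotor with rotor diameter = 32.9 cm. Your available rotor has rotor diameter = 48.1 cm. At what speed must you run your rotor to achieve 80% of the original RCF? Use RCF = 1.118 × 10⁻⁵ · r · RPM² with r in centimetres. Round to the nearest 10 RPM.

Original rotor: r = 32.9 / 2 = 16.45 cm
RCF_original = 1.118 × 10⁻⁵ × 16.45 × (35127)² = 1.118 × 10⁻⁵ × 16.45 × 1,233,906,129 ≈ 226,928.9 × g
Target RCF = 0.8 × 226,928.9 ≈ 181,543.1 × g
Your rotor: r = 48.1 / 2 = 24.05 cm
181,543.1 = 1.118 × 10⁻⁵ × 24.05 × N²
N² = 181,543.1 / (26.8879 × 10⁻⁵) = 675,185,120
N ≈ √675,185,120 ≈ 25,984.3

25980 RPM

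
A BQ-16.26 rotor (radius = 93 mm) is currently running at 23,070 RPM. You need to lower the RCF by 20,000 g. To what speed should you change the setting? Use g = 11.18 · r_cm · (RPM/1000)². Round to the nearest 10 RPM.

N₂ ≈ 18440 RPM

r = 93 mm = 9.3 cm
Current RCF = 11.18 × 9.3 × (23.07)² = 11.18 × 9.3 × 532.2249 ≈ 55,337.6 × g
Target RCF = 55,337.6 − 20,000 = 35,337.6 × g
(N/1000)² = 35,337.6 / 103.974 = 339.8696
N = 1000 × √339.8696 ≈ 18,435.6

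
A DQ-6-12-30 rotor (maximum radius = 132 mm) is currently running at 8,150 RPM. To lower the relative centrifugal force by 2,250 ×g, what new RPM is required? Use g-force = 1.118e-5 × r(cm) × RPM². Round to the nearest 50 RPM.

r = 132 mm = 13.2 cm
Current RCF = 1.118 × 10⁻⁵ × 13.2 × (8150)² = 1.118 × 10⁻⁵ × 13.2 × 66,422,500 ≈ 9,802.4 × g
Target RCF = 9,802.4 − 2,250 = 7,552.4 × g
N² = 7,552.4 / (14.7576 × 10⁻⁵) = 51,176,343
N ≈ √51,176,343 ≈ 7,153.8

N₂ ≈ 7150 RPM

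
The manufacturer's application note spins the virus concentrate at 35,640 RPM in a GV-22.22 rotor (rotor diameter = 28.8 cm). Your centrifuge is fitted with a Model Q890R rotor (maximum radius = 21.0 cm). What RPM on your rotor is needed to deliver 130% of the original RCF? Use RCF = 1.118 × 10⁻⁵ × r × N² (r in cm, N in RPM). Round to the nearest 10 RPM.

≈ 33650 RPM

Original rotor: r = 28.8 / 2 = 14.4 cm
RCF_original = 1.118 × 10⁻⁵ × 14.4 × (35640)² = 1.118 × 10⁻⁵ × 14.4 × 1,270,209,600 ≈ 204,493.6 × g
Target RCF = 1.3 × 204,493.6 ≈ 265,841.7 × g
265,841.7 = 1.118 × 10⁻⁵ × 21 × N²
N² = 265,841.7 / (23.478 × 10⁻⁵) = 1,132,301,303
N ≈ √1,132,301,303 ≈ 33,649.7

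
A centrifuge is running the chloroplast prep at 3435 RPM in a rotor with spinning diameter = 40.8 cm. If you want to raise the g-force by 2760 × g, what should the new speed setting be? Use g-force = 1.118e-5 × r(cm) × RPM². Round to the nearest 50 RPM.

≈ 4900 RPM

r = 40.8 / 2 = 20.4 cm
Current RCF = 1.118 × 10⁻⁵ × 20.4 × (3435)² = 1.118 × 10⁻⁵ × 20.4 × 11,799,225 ≈ 2,691.1 × g
Target RCF = 2,691.1 + 2,760 = 5,451.1 × g
N² = 5,451.1 / (22.8072 × 10⁻⁵) = 23,900,786
N ≈ √23,900,786 ≈ 4,888.8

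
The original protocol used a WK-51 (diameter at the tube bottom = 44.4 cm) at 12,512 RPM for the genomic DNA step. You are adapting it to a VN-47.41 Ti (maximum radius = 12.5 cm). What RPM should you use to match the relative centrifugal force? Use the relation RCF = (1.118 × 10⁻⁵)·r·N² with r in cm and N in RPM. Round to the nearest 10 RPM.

16670 RPM

Original rotor: r = 44.4 / 2 = 22.2 cm
RCF_original = 1.118 × 10⁻⁵ × 22.2 × (12512)² = 1.118 × 10⁻⁵ × 22.2 × 156,550,144 ≈ 38,855.1 × g
38,855.1 = 1.118 × 10⁻⁵ × 12.5 × N²
N² = 38,855.1 / (13.975 × 10⁻⁵) = 278,032,916
N ≈ √278,032,916 ≈ 16,674.3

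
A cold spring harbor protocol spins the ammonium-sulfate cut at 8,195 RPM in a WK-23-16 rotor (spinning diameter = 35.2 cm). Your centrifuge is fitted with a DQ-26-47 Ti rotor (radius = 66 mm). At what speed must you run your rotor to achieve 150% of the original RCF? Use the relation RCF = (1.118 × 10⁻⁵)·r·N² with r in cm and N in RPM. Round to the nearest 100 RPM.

Original rotor: r = 35.2 / 2 = 17.6 cm
RCF_original = 1.118 × 10⁻⁵ × 17.6 × (8195)² = 1.118 × 10⁻⁵ × 17.6 × 67,158,025 ≈ 13,214.6 × g
Target RCF = 1.5 × 13,214.6 ≈ 19,821.9 × g
Your rotor: r = 66 mm = 6.6 cm
19,821.9 = 1.118 × 10⁻⁵ × 6.6 × N²
N² = 19,821.9 / (7.3788 × 10⁻⁵) = 268,633,111
N ≈ √268,633,111 ≈ 16,390.0

≈ 16400 RPM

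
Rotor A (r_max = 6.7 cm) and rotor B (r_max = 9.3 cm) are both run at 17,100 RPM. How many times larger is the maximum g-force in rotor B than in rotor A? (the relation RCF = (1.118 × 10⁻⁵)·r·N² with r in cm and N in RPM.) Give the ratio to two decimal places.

1.39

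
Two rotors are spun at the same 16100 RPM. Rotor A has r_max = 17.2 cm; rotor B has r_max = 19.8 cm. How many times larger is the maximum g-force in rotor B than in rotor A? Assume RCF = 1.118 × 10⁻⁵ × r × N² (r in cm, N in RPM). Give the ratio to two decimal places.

1.15

At fixed N, RCF ∝ r, so RCF_B/RCF_A = r_B/r_A = 19.8 / 17.2 = 1.1512.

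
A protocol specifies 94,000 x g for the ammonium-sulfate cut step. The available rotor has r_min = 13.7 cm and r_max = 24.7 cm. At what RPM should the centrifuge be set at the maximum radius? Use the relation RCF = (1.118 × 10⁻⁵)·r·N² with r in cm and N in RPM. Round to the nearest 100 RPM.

18400 RPM

Use r_max = 24.7 cm.
94,000 = 1.118 × 10⁻⁵ × 24.7 × N²
N² = 94,000 / (27.6146 × 10⁻⁵) = 340,399,644
N ≈ √340,399,644 ≈ 18,449.9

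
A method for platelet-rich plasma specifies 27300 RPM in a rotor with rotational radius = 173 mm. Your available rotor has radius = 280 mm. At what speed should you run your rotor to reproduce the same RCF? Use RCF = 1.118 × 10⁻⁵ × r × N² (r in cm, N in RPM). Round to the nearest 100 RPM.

21500 RPM

Original rotor: r = 173 mm = 17.3 cm
RCF_original = 1.118 × 10⁻⁵ × 17.3 × (27300)² = 1.118 × 10⁻⁵ × 17.3 × 745,290,000 ≈ 144,149.5 × g
Your rotor: r = 280 mm = 28.0 cm
144,149.5 = 1.118 × 10⁻⁵ × 28 × N²
N² = 144,149.5 / (31.304 × 10⁻⁵) = 460,482,686
N ≈ √460,482,686 ≈ 21,458.9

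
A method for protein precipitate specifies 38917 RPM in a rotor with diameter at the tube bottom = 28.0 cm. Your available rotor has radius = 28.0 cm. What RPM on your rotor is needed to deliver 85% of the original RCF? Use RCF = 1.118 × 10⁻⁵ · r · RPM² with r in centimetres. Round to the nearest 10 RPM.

Original rotor: r = 28.0 / 2 = 14 cm
RCF_original = 1.118 × 10⁻⁵ × 14 × (38917)² = 1.118 × 10⁻⁵ × 14 × 1,514,532,889 ≈ 237,054.7 × g
Target RCF = 0.85 × 237,054.7 ≈ 201,496.5 × g
201,496.5 = 1.118 × 10⁻⁵ × 28 × N²
N² = 201,496.5 / (31.304 × 10⁻⁵) = 643,676,527
N ≈ √643,676,527 ≈ 25,370.8

25370 RPM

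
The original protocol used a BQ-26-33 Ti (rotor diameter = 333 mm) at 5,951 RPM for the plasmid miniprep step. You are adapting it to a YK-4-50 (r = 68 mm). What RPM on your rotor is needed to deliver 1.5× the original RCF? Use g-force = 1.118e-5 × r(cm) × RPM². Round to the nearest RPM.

Original rotor: r = 333 mm / 2 = 166.5 mm = 16.65 cm
RCF_original = 1.118 × 10⁻⁵ × 16.65 × (5951)² = 1.118 × 10⁻⁵ × 16.65 × 35,414,401 ≈ 6,592.3 × g
Target RCF = 1.5 × 6,592.3 ≈ 9,888.5 × g
Your rotor: r = 68 mm = 6.8 cm
9,888.5 = 1.118 × 10⁻⁵ × 6.8 × N²
N² = 9,888.5 / (7.6024 × 10⁻⁵) = 130,070,767
N ≈ √130,070,767 ≈ 11,404.9

11405 RPM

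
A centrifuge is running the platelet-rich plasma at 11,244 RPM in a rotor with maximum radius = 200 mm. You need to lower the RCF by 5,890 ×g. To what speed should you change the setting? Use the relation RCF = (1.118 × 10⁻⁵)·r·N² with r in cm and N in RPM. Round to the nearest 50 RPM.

r = 200 mm = 20.0 cm
Current RCF = 1.118 × 10⁻⁵ × 20 × (11244)² = 1.118 × 10⁻⁵ × 20 × 126,427,536 ≈ 28,269.2 × g
Target RCF = 28,269.2 − 5,890 = 22,379.2 × g
N² = 22,379.2 / (22.36 × 10⁻⁵) = 100,085,868
N ≈ √100,085,868 ≈ 10,004.3

10000 RPM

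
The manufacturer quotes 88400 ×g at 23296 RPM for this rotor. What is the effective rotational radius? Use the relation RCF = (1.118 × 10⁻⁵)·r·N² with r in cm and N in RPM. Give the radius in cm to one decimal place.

≈ 14.6 cm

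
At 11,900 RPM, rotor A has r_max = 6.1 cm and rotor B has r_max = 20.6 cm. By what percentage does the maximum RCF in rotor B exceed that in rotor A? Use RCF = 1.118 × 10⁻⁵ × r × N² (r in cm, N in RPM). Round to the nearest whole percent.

238%

At equal RPM, RCF scales linearly with r: ratio = 20.6 / 6.1 = 3.3770.
So rotor B delivers 237.7% more g-force.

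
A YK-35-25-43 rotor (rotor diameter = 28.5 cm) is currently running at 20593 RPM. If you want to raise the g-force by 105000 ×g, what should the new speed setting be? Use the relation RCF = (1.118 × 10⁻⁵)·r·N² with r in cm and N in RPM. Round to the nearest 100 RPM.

32900 RPM

r = 28.5 / 2 = 14.25 cm
Current RCF = 1.118 × 10⁻⁵ × 14.25 × (20593)² = 1.118 × 10⁻⁵ × 14.25 × 424,071,649 ≈ 67,561 × g
Target RCF = 67,561 + 105,000 = 172,561 × g
N² = 172,561 / (15.9315 × 10⁻⁵) = 1,083,143,458
N ≈ √1,083,143,458 ≈ 32,911.1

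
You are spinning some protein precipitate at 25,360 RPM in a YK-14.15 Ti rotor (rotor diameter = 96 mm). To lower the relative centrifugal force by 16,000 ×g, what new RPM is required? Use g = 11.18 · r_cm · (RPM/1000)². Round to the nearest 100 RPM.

≈ 18600 RPM

r = 96 mm / 2 = 48 mm = 4.8 cm
Current RCF = 11.18 × 4.8 × (25.36)² = 11.18 × 4.8 × 643.1296 ≈ 34,512.9 × g
Target RCF = 34,512.9 − 16,000 = 18,512.9 × g
(N/1000)² = 18,512.9 / 53.664 = 344.978
N = 1000 × √344.978 ≈ 18,573.6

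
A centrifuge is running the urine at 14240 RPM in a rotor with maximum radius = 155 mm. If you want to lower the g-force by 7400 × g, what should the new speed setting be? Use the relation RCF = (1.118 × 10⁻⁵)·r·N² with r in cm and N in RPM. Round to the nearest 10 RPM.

≈ 12650 RPM

r = 155 mm = 15.5 cm
Current RCF = 1.118 × 10⁻⁵ × 15.5 × (14240)² = 1.118 × 10⁻⁵ × 15.5 × 202,777,600 ≈ 35,139.3 × g
Target RCF = 35,139.3 − 7,400 = 27,739.3 × g
N² = 27,739.3 / (17.329 × 10⁻⁵) = 160,074,442
N ≈ √160,074,442 ≈ 12,652.1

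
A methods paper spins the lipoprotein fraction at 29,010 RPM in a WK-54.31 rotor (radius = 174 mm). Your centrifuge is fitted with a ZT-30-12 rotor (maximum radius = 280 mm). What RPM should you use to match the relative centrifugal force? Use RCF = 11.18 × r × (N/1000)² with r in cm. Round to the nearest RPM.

≈ 22869 RPM

Original rotor: r = 174 mm = 17.4 cm
RCF_original = 11.18 × 17.4 × (29.01)² = 11.18 × 17.4 × 841.5801 ≈ 163,714.3 × g
Your rotor: r = 280 mm = 28.0 cm
163,714.3 = 11.18 × 28 × (N/1000)²
(N/1000)² = 163,714.3 / 313.04 = 522.982
N = 1000 × √522.982 ≈ 22,868.8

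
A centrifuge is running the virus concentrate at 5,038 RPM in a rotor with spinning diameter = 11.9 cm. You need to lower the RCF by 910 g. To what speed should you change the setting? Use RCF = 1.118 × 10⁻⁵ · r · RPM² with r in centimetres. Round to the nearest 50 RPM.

r = 11.9 / 2 = 5.95 cm
Current RCF = 1.118 × 10⁻⁵ × 5.95 × (5038)² = 1.118 × 10⁻⁵ × 5.95 × 25,381,444 ≈ 1,688.4 × g
Target RCF = 1,688.4 − 910 = 778.4 × g
N² = 778.4 / (6.6521 × 10⁻⁵) = 11,701,568
N ≈ √11,701,568 ≈ 3,420.8

3400 RPM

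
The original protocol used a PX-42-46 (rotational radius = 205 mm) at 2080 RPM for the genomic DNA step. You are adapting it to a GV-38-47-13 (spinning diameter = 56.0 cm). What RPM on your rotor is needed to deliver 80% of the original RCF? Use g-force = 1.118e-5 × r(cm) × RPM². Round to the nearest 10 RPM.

Original rotor: r = 205 mm = 20.5 cm
RCF = 1.118 × 10⁻⁵ × r × N²
RCF_original = 1.118 × 10⁻⁵ × 20.5 × (2080)² = 1.118 × 10⁻⁵ × 20.5 × 4,326,400 ≈ 991.6 × g
Target RCF = 0.8 × 991.6 ≈ 793.3 × g
Your rotor: r = 56.0 / 2 = 28 cm
793.3 = 1.118 × 10⁻⁵ × 28 × N²
N² = 793.3 / (31.304 × 10⁻⁵) = 2,534,181
N ≈ √2,534,181 ≈ 1,591.9

1590 RPM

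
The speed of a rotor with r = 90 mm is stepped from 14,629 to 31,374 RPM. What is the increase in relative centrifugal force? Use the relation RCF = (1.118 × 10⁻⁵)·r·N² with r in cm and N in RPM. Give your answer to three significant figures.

≈ 77500 ×g

r = 90 mm = 9.0 cm
RCF₁ = 1.118 × 10⁻⁵ × 9 × (14629)² = 1.118 × 10⁻⁵ × 9 × 214,007,641 ≈ 21,533.4 × g
RCF₂ = 1.118 × 10⁻⁵ × 9 × (31374)² = 1.118 × 10⁻⁵ × 9 × 984,327,876 ≈ 99,043.1 × g
Increase = 99,043.1 − 21,533.4 = 77,509.7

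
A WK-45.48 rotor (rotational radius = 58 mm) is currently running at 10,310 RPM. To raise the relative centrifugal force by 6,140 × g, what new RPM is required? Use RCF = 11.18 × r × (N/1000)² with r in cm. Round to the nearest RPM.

14177 RPM

r = 58 mm = 5.8 cm
Current RCF = 11.18 × 5.8 × (10.31)² = 11.18 × 5.8 × 106.2961 ≈ 6,892.7 × g
Target RCF = 6,892.7 + 6,140 = 13,032.7 × g
(N/1000)² = 13,032.7 / 64.844 = 200.9854
N = 1000 × √200.9854 ≈ 14,176.9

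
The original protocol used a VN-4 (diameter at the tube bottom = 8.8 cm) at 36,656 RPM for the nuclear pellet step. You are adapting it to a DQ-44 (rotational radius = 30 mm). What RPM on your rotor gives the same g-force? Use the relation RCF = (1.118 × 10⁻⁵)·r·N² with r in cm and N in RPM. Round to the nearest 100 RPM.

Original rotor: r = 8.8 / 2 = 4.4 cm
RCF = 1.118 × 10⁻⁵ × r × N²
RCF_original = 1.118 × 10⁻⁵ × 4.4 × (36656)² = 1.118 × 10⁻⁵ × 4.4 × 1,343,662,336 ≈ 66,097.4 × g
Your rotor: r = 30 mm = 3.0 cm
66,097.4 = 1.118 × 10⁻⁵ × 3 × N²
N² = 66,097.4 / (3.354 × 10⁻⁵) = 1,970,703,637
N ≈ √1,970,703,637 ≈ 44,392.6

44400 RPM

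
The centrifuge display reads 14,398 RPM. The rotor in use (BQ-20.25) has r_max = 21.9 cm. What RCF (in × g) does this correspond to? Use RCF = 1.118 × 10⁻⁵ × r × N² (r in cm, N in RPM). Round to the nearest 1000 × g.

≈ 51000 × g

RCF = 1.118 × 10⁻⁵ × 21.9 × (14398)² = 1.118 × 10⁻⁵ × 21.9 × 207,302,404 ≈ 50,756.3 × g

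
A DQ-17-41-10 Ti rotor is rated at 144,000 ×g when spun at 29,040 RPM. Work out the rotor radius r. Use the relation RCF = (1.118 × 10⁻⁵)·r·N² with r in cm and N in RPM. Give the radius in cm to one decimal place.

RCF = 1.118 × 10⁻⁵ × r × N²
144000 = 1.118 × 10⁻⁵ × r × (29040)²
r = 144000 / (1.118 × 10⁻⁵ × 843,321,600) = 144000 / 9428.335 ≈ 15.273 cm

r ≈ 15.3 cm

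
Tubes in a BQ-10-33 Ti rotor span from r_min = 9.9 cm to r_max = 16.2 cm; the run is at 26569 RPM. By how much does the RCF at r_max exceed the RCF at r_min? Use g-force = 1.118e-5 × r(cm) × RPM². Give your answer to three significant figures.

RCF_max = 1.118 × 10⁻⁵ × 16.2 × (26569)² = 1.118 × 10⁻⁵ × 16.2 × 705,911,761 ≈ 127,851.9 × g
RCF_min = 1.118 × 10⁻⁵ × 9.9 × (26569)² = 1.118 × 10⁻⁵ × 9.9 × 705,911,761 ≈ 78,131.7 × g
ΔRCF = 127,851.9 − 78,131.7 = 49,720.2

≈ 49700 g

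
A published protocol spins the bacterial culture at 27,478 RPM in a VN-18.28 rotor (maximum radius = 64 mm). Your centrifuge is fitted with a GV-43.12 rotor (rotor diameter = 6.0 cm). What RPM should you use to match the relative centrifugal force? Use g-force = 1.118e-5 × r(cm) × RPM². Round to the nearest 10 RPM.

Original rotor: r = 64 mm = 6.4 cm
RCF_original = 1.118 × 10⁻⁵ × 6.4 × (27478)² = 1.118 × 10⁻⁵ × 6.4 × 755,040,484 ≈ 54,024.7 × g
Your rotor: r = 6.0 / 2 = 3 cm
54,024.7 = 1.118 × 10⁻⁵ × 3 × N²
N² = 54,024.7 / (3.354 × 10⁻⁵) = 1,610,754,323
N ≈ √1,610,754,323 ≈ 40,134.2

≈ 40130 RPM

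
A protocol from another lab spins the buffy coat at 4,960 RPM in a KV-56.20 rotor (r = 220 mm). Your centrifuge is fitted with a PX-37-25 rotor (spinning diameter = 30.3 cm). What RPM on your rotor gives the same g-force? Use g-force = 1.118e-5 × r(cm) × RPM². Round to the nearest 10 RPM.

5980 RPM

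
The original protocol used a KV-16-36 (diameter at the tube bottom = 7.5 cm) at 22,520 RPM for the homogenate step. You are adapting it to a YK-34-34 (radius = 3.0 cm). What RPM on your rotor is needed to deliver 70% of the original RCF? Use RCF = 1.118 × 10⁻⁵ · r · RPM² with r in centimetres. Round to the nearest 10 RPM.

≈ 21070 RPM

Original rotor: r = 7.5 / 2 = 3.75 cm
RCF_original = 1.118 × 10⁻⁵ × 3.75 × (22520)² = 1.118 × 10⁻⁵ × 3.75 × 507,150,400 ≈ 21,262.3 × g
Target RCF = 0.7 × 21,262.3 ≈ 14,883.6 × g
14,883.6 = 1.118 × 10⁻⁵ × 3 × N²
N² = 14,883.6 / (3.354 × 10⁻⁵) = 443,756,708
N ≈ √443,756,708 ≈ 21,065.5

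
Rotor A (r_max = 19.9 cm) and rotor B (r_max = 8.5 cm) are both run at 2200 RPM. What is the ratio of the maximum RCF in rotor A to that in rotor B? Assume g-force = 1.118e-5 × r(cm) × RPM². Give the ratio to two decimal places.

At fixed N, RCF ∝ r, so RCF_A/RCF_B = r_A/r_B = 19.9 / 8.5 = 2.3412.

2.34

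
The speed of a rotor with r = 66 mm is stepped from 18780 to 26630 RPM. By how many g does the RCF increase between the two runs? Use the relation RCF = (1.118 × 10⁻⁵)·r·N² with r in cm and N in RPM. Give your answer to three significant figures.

≈ 26300 g

r = 66 mm = 6.6 cm
RCF₁ = 1.118 × 10⁻⁵ × 6.6 × (18780)² = 1.118 × 10⁻⁵ × 6.6 × 352,688,400 ≈ 26,024.2 × g
RCF₂ = 1.118 × 10⁻⁵ × 6.6 × (26630)² = 1.118 × 10⁻⁵ × 6.6 × 709,156,900 ≈ 52,327.3 × g
Increase = 52,327.3 − 26,024.2 = 26,303.1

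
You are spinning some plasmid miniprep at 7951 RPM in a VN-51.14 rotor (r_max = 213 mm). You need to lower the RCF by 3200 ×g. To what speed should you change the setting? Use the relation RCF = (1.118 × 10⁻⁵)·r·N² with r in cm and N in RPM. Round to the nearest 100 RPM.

r = 213 mm = 21.3 cm
Current RCF = 1.118 × 10⁻⁵ × 21.3 × (7951)² = 1.118 × 10⁻⁵ × 21.3 × 63,218,401 ≈ 15,054.5 × g
Target RCF = 15,054.5 − 3,200 = 11,854.5 × g
N² = 11,854.5 / (23.8134 × 10⁻⁵) = 49,780,796
N ≈ √49,780,796 ≈ 7,055.6

≈ 7100 RPM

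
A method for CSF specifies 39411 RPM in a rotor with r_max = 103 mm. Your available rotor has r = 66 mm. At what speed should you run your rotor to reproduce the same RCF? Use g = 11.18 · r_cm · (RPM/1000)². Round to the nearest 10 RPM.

49230 RPM

Original rotor: r = 103 mm = 10.3 cm
RCF_original = 11.18 × 10.3 × (39.411)² = 11.18 × 10.3 × 1,553.226921 ≈ 178,860.3 × g
Your rotor: r = 66 mm = 6.6 cm
178,860.3 = 11.18 × 6.6 × (N/1000)²
(N/1000)² = 178,860.3 / 73.788 = 2423.975
N = 1000 × √2423.975 ≈ 49,233.9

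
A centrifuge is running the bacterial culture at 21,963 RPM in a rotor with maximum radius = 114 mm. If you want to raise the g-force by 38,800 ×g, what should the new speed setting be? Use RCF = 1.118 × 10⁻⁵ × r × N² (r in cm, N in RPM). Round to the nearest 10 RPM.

≈ 28050 RPM

r = 114 mm = 11.4 cm
Current RCF = 1.118 × 10⁻⁵ × 11.4 × (21963)² = 1.118 × 10⁻⁵ × 11.4 × 482,373,369 ≈ 61,479.5 × g
Target RCF = 61,479.5 + 38,800 = 100,279.5 × g
N² = 100,279.5 / (12.7452 × 10⁻⁵) = 786,802,090
N ≈ √786,802,090 ≈ 28,050.0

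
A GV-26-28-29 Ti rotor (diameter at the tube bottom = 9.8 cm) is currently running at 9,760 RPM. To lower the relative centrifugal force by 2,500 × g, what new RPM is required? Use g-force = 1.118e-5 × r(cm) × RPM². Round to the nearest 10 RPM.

7040 RPM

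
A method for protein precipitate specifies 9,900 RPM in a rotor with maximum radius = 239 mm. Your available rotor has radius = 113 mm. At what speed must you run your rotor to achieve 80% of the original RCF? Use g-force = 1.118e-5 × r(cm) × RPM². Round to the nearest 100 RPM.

Original rotor: r = 239 mm = 23.9 cm
RCF_original = 1.118 × 10⁻⁵ × 23.9 × (9900)² = 1.118 × 10⁻⁵ × 23.9 × 98,010,000 ≈ 26,188.5 × g
Target RCF = 0.8 × 26,188.5 ≈ 20,950.8 × g
Your rotor: r = 113 mm = 11.3 cm
20,950.8 = 1.118 × 10⁻⁵ × 11.3 × N²
N² = 20,950.8 / (12.6334 × 10⁻⁵) = 165,836,592
N ≈ √165,836,592 ≈ 12,877.8

12900 RPM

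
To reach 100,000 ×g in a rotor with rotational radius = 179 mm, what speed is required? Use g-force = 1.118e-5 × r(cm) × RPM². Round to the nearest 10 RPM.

r = 179 mm = 17.9 cm
RCF = 1.118 × 10⁻⁵ × r × N²
100,000 = 1.118 × 10⁻⁵ × 17.9 × N²
N² = 100,000 / (20.0122 × 10⁻⁵) = 499,695,186
N ≈ √499,695,186 ≈ 22,353.9

22350 RPM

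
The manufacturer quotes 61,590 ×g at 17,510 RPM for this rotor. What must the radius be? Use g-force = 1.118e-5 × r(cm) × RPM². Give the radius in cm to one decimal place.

61590 = 1.118 × 10⁻⁵ × r × (17510)²
r = 61590 / (1.118 × 10⁻⁵ × 306,600,100) = 61590 / 3427.789 ≈ 17.968 cm

18.0 cm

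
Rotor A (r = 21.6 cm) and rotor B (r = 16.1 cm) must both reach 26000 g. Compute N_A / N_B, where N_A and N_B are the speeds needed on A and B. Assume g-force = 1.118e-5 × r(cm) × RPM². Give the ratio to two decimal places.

0.86

At fixed RCF, N ∝ 1/√r, so N_A/N_B = √(r_B/r_A) = √(16.1/21.6) = √0.745370 = 0.8633.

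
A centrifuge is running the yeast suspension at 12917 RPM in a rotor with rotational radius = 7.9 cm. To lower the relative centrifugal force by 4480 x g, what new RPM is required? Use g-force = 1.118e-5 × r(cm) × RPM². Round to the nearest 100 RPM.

N₂ ≈ 10800 RPM

Current RCF = 1.118 × 10⁻⁵ × 7.9 × (12917)² = 1.118 × 10⁻⁵ × 7.9 × 166,848,889 ≈ 14,736.4 × g
Target RCF = 14,736.4 − 4,480 = 10,256.4 × g
N² = 10,256.4 / (8.8322 × 10⁻⁵) = 116,125,088
N ≈ √116,125,088 ≈ 10,776.1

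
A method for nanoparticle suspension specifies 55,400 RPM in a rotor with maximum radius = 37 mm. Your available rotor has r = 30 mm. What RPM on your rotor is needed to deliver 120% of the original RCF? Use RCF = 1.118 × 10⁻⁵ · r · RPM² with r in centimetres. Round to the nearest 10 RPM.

≈ 67400 RPM

Original rotor: r = 37 mm = 3.7 cm
RCF_original = 1.118 × 10⁻⁵ × 3.7 × (55400)² = 1.118 × 10⁻⁵ × 3.7 × 3,069,160,000 ≈ 126,958.9 × g
Target RCF = 1.2 × 126,958.9 ≈ 152,350.7 × g
Your rotor: r = 30 mm = 3.0 cm
152,350.7 = 1.118 × 10⁻⁵ × 3 × N²
N² = 152,350.7 / (3.354 × 10⁻⁵) = 4,542,358,378
N ≈ √4,542,358,378 ≈ 67,397.0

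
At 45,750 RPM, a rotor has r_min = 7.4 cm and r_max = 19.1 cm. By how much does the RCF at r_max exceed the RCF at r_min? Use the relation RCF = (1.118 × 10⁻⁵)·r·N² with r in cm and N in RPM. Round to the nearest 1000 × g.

ΔRCF = 1.118 × 10⁻⁵ × (r_max − r_min) × N² = 1.118 × 10⁻⁵ × 11.7 × 2,093,062,500 ≈ 273,785.1

≈ 274000 x g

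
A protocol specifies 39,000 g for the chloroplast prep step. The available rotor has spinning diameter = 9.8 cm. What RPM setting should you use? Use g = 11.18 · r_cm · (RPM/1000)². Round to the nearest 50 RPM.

r = 9.8 / 2 = 4.9 cm
39,000 = 11.18 × 4.9 × (N/1000)²
(N/1000)² = 39,000 / 54.782 = 711.9127
N = 1000 × √711.9127 ≈ 26,681.7

≈ 26700 RPM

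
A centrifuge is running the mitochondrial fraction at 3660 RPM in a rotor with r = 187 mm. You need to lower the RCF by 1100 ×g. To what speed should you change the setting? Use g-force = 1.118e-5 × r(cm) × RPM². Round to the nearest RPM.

2852 RPM

r = 187 mm = 18.7 cm
Current RCF = 1.118 × 10⁻⁵ × 18.7 × (3660)² = 1.118 × 10⁻⁵ × 18.7 × 13,395,600 ≈ 2,800.6 × g
Target RCF = 2,800.6 − 1,100 = 1,700.6 × g
N² = 1,700.6 / (20.9066 × 10⁻⁵) = 8,134,273
N ≈ √8,134,273 ≈ 2,852.1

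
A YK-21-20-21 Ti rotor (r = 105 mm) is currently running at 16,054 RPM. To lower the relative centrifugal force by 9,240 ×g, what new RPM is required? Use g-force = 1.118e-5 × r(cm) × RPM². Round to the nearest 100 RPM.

r = 105 mm = 10.5 cm
Current RCF = 1.118 × 10⁻⁵ × 10.5 × (16054)² = 1.118 × 10⁻⁵ × 10.5 × 257,730,916 ≈ 30,255 × g
Target RCF = 30,255 − 9,240 = 21,015 × g
N² = 21,015 / (11.739 × 10⁻⁵) = 179,018,656
N ≈ √179,018,656 ≈ 13,379.8

≈ 13400 RPM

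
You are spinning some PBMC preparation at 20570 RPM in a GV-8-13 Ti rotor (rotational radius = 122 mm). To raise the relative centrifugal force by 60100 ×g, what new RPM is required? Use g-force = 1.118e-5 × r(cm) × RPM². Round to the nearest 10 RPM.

N₂ ≈ 29390 RPM

r = 122 mm = 12.2 cm
Current RCF = 1.118 × 10⁻⁵ × 12.2 × (20570)² = 1.118 × 10⁻⁵ × 12.2 × 423,124,900 ≈ 57,712.5 × g
Target RCF = 57,712.5 + 60,100 = 117,812.5 × g
N² = 117,812.5 / (13.6396 × 10⁻⁵) = 863,753,336
N ≈ √863,753,336 ≈ 29,389.7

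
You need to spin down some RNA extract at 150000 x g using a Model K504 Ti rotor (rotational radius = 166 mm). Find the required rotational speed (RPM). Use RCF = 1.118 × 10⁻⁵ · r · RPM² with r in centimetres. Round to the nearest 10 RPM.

≈ 28430 RPM

r = 166 mm = 16.6 cm
RCF = 1.118 × 10⁻⁵ × r × N²
150,000 = 1.118 × 10⁻⁵ × 16.6 × N²
N² = 150,000 / (18.5588 × 10⁻⁵) = 808,241,912
N ≈ √808,241,912 ≈ 28,429.6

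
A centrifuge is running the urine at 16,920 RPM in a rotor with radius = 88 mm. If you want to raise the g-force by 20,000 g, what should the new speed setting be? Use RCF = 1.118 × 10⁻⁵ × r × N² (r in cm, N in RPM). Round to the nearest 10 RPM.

22130 RPM

r = 88 mm = 8.8 cm
Current RCF = 1.118 × 10⁻⁵ × 8.8 × (16920)² = 1.118 × 10⁻⁵ × 8.8 × 286,286,400 ≈ 28,166 × g
Target RCF = 28,166 + 20,000 = 48,166 × g
N² = 48,166 / (9.8384 × 10⁻⁵) = 489,571,475
N ≈ √489,571,475 ≈ 22,126.3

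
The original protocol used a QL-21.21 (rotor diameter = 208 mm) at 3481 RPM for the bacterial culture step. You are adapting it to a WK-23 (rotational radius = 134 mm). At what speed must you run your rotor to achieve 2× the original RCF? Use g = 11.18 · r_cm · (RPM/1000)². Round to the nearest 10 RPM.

4340 RPM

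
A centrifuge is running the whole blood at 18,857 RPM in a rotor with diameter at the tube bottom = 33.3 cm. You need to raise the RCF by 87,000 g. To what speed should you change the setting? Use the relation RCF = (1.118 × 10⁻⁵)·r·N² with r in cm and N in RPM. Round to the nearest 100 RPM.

N₂ ≈ 28700 RPM

r = 33.3 / 2 = 16.65 cm
Current RCF = 1.118 × 10⁻⁵ × 16.65 × (18857)² = 1.118 × 10⁻⁵ × 16.65 × 355,586,449 ≈ 66,191.4 × g
Target RCF = 66,191.4 + 87,000 = 153,191.4 × g
N² = 153,191.4 / (18.6147 × 10⁻⁵) = 822,959,274
N ≈ √822,959,274 ≈ 28,687.3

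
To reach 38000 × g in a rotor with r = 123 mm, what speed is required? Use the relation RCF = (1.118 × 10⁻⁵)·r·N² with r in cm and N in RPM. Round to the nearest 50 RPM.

r = 123 mm = 12.3 cm
38,000 = 1.118 × 10⁻⁵ × 12.3 × N²
N² = 38,000 / (13.7514 × 10⁻⁵) = 276,335,500
N ≈ √276,335,500 ≈ 16,623.3

N ≈ 16600 RPM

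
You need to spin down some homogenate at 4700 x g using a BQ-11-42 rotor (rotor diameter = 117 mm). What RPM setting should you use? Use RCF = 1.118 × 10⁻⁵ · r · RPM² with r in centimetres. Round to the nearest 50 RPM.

r = 117 mm / 2 = 58.5 mm = 5.85 cm
4,700 = 1.118 × 10⁻⁵ × 5.85 × N²
N² = 4,700 / (6.5403 × 10⁻⁵) = 71,862,147
N ≈ √71,862,147 ≈ 8,477.2

8500 RPM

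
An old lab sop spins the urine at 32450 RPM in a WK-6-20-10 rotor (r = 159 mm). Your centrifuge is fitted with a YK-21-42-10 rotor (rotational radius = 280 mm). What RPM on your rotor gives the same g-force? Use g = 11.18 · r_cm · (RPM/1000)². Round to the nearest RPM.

Original rotor: r = 159 mm = 15.9 cm
RCF = 11.18 × r × (N/1000)²
RCF_original = 11.18 × 15.9 × (32.45)² = 11.18 × 15.9 × 1,053.0025 ≈ 187,183.8 × g
Your rotor: r = 280 mm = 28.0 cm
187,183.8 = 11.18 × 28 × (N/1000)²
(N/1000)² = 187,183.8 / 313.04 = 597.9549
N = 1000 × √597.9549 ≈ 24,453.1

24453 RPM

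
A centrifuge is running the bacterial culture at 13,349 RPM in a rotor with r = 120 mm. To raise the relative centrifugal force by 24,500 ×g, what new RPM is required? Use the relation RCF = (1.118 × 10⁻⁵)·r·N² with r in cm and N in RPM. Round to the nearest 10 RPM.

19000 RPM

r = 120 mm = 12.0 cm
Current RCF = 1.118 × 10⁻⁵ × 12 × (13349)² = 1.118 × 10⁻⁵ × 12 × 178,195,801 ≈ 23,906.7 × g
Target RCF = 23,906.7 + 24,500 = 48,406.7 × g
N² = 48,406.7 / (13.416 × 10⁻⁵) = 360,813,208
N ≈ √360,813,208 ≈ 18,995.1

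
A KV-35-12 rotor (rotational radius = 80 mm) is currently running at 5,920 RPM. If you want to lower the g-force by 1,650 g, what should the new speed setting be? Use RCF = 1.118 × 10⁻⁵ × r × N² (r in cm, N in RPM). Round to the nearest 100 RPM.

N₂ ≈ 4100 RPM

r = 80 mm = 8.0 cm
Current RCF = 1.118 × 10⁻⁵ × 8 × (5920)² = 1.118 × 10⁻⁵ × 8 × 35,046,400 ≈ 3,134.6 × g
Target RCF = 3,134.6 − 1,650 = 1,484.6 × g
N² = 1,484.6 / (8.944 × 10⁻⁵) = 16,598,837
N ≈ √16,598,837 ≈ 4,074.2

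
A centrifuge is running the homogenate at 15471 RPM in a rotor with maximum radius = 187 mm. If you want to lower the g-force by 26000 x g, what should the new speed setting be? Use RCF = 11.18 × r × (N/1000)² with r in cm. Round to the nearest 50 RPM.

r = 187 mm = 18.7 cm
Current RCF = 11.18 × 18.7 × (15.471)² = 11.18 × 18.7 × 239.351841 ≈ 50,040.3 × g
Target RCF = 50,040.3 − 26,000 = 24,040.3 × g
(N/1000)² = 24,040.3 / 209.066 = 114.989
N = 1000 × √114.989 ≈ 10,723.3

N₂ ≈ 10700 RPM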